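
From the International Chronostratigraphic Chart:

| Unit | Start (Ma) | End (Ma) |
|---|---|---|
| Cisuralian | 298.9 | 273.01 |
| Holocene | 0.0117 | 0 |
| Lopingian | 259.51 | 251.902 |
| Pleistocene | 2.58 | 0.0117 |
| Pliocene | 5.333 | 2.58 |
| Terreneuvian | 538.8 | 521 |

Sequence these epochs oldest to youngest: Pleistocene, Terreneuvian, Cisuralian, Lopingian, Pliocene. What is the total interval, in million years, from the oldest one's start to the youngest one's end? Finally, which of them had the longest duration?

Terreneuvian, Cisuralian, Lopingian, Pliocene, Pleistocene; total span 538.7883 Myr; longest is Cisuralian

From the excerpt: Pleistocene 2.58–0.0117; Terreneuvian 538.8–521; Cisuralian 298.9–273.01; Lopingian 259.51–251.902; Pliocene 5.333–2.58 (Ma).
Larger Ma is earlier, so the oldest is Terreneuvian and the youngest is Pleistocene; oldest to youngest: Terreneuvian, Cisuralian, Lopingian, Pliocene, Pleistocene.
Oldest start 538.8 minus youngest end 0.0117 gives 538.7883 Myr overall.
Individual lengths (start − end): Pleistocene 2.5683; Pliocene 2.753; Terreneuvian 17.8; Lopingian 7.608; Cisuralian 25.89. The largest is Cisuralian at 25.89 Myr.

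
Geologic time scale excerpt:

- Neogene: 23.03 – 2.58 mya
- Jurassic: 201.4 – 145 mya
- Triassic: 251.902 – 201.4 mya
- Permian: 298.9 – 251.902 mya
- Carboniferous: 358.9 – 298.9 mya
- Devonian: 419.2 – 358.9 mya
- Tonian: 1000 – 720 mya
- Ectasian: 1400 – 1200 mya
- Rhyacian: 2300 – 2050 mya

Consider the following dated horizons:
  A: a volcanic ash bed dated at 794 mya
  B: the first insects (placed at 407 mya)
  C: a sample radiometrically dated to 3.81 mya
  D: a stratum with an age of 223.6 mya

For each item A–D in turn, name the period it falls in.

A: 794 Ma lies in 1000–720 Ma, so Tonian.
B: 407 Ma lies in 419.2–358.9 Ma, so Devonian.
C: 3.81 Ma lies in 23.03–2.58 Ma, so Neogene.
D: 223.6 Ma lies in 251.902–201.4 Ma, so Triassic.

A — Tonian; B — Devonian; C — Neogene; D — Triassic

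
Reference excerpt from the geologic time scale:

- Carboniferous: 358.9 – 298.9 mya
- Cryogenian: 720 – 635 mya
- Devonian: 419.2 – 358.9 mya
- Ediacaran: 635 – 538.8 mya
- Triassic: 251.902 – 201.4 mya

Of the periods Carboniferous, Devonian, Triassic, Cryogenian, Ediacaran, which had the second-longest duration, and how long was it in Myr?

Durations: Carboniferous 60; Devonian 60.3; Triassic 50.502; Cryogenian 85; Ediacaran 96.2 Myr.
Sorted longest-first: Ediacaran (96.2), Cryogenian (85), Devonian (60.3), Carboniferous (60), Triassic (50.502).
The second longest is Cryogenian at 85 Myr.

Cryogenian, 85 million years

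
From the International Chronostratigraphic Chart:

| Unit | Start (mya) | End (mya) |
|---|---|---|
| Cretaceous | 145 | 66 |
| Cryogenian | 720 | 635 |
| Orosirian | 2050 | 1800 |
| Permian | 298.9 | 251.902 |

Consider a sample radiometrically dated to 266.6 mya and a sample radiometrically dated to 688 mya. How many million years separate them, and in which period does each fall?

421.4 million years apart; the first in the Permian, the second in the Cryogenian

Elapsed time: 688 − 266.6 = 421.4 Myr.
266.6 Ma lies within 298.9–251.902 Ma: Permian.
688 Ma lies within 720–635 Ma: Cryogenian.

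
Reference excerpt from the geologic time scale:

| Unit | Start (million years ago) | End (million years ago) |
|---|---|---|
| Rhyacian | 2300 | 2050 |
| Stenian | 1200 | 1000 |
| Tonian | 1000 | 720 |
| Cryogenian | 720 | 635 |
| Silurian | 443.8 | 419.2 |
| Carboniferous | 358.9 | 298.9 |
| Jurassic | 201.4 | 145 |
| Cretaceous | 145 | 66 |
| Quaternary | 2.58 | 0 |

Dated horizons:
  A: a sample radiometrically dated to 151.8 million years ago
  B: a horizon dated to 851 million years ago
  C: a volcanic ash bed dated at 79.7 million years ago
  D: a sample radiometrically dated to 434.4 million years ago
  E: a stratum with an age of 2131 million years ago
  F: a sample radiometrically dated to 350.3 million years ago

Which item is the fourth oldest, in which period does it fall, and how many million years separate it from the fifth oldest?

F, in the Carboniferous; 198.5 million years to A

Sorted oldest-first by Ma: E (2131), B (851), D (434.4), F (350.3), A (151.8), C (79.7).
The fourth oldest is F at 350.3 Ma, which lies in 358.9–298.9 Ma: the Carboniferous.
The fifth oldest is A at 151.8 Ma; separation = |350.3 − 151.8| = 198.5 Myr.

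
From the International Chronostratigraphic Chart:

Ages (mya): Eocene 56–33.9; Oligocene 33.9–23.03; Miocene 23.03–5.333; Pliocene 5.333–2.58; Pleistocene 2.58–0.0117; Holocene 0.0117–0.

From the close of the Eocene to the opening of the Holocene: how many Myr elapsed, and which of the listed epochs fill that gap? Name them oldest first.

33.8883 million years; Oligocene, Miocene, Pliocene, Pleistocene

End of Eocene = 33.9 Ma; start of Holocene = 0.0117 Ma.
Gap = 33.9 − 0.0117 = 33.8883 Myr.
Epochs wholly inside 33.9–0.0117 Ma: Oligocene (33.9–23.03), Miocene (23.03–5.333), Pliocene (5.333–2.58), Pleistocene (2.58–0.0117).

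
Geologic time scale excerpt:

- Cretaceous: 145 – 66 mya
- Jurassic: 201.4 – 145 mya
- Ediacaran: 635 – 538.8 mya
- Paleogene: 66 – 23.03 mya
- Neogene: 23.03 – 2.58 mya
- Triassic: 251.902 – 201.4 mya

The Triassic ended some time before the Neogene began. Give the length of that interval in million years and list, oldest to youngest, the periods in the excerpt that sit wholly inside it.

178.37 million years; Jurassic, Cretaceous, Paleogene

End of Triassic = 201.4 Ma; start of Neogene = 23.03 Ma.
Gap = 201.4 − 23.03 = 178.37 Myr.
Periods wholly inside 201.4–23.03 Ma: Jurassic (201.4–145), Cretaceous (145–66), Paleogene (66–23.03).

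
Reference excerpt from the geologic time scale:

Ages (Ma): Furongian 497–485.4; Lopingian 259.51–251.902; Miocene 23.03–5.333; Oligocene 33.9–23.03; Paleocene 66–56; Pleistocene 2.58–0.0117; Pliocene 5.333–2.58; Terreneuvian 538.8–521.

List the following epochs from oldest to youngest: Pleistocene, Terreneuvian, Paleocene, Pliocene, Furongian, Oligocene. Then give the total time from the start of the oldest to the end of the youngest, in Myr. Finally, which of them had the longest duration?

Terreneuvian, Furongian, Paleocene, Oligocene, Pliocene, Pleistocene; total span 538.7883 Myr; longest is Terreneuvian

From the excerpt: Pleistocene 2.58–0.0117; Terreneuvian 538.8–521; Paleocene 66–56; Pliocene 5.333–2.58; Furongian 497–485.4; Oligocene 33.9–23.03 (Ma).
Larger Ma is earlier, so the oldest is Terreneuvian and the youngest is Pleistocene; oldest to youngest: Terreneuvian, Furongian, Paleocene, Oligocene, Pliocene, Pleistocene.
Oldest start 538.8 minus youngest end 0.0117 gives 538.7883 Myr overall.
Individual lengths (start − end): Pleistocene 2.5683; Oligocene 10.87; Furongian 11.6; Pliocene 2.753; Paleocene 10; Terreneuvian 17.8. The largest is Terreneuvian at 17.8 Myr.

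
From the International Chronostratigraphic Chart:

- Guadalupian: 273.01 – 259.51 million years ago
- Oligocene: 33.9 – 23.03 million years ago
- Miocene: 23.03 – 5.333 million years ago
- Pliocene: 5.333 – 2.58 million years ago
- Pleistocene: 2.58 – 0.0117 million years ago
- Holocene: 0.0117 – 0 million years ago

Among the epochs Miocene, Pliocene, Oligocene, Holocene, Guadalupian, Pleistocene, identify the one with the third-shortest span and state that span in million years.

Pliocene, 2.753 million years

Start − end for each: Miocene 23.03 − 5.333 = 17.697; Pliocene 5.333 − 2.58 = 2.753; Oligocene 33.9 − 23.03 = 10.87; Holocene 0.0117 − 0 = 0.0117; Guadalupian 273.01 − 259.51 = 13.5; Pleistocene 2.58 − 0.0117 = 2.5683.
Ranking these from shortest: Holocene < Pleistocene < Pliocene < Oligocene < Guadalupian < Miocene.
Position 3 in that ranking is Pliocene, which lasted 2.753 Myr.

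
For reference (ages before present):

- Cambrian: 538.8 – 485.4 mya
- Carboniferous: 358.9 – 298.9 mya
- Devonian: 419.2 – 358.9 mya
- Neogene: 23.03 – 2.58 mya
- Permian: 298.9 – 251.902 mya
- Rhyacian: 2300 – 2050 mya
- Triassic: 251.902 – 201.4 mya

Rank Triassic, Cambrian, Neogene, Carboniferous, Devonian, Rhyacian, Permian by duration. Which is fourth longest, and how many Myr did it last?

Cambrian, 53.4 million years

Durations: Triassic 50.502; Cambrian 53.4; Neogene 20.45; Carboniferous 60; Devonian 60.3; Rhyacian 250; Permian 46.998 Myr.
Sorted longest-first: Rhyacian (250), Devonian (60.3), Carboniferous (60), Cambrian (53.4), Triassic (50.502), Permian (46.998), Neogene (20.45).
The fourth longest is Cambrian at 53.4 Myr.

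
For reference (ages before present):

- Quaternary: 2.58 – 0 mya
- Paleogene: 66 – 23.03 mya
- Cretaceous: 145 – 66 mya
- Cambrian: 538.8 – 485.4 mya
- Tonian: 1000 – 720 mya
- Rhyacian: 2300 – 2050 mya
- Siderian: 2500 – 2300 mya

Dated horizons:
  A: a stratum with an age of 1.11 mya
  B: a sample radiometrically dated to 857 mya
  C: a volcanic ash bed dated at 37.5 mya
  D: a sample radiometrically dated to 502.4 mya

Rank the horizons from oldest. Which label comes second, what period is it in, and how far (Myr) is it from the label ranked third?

D, in the Cambrian; 464.9 million years to C

Larger Ma means older, so oldest first: B 857 > D 502.4 > C 37.5 > A 1.11.
Counting 2 along gives D (502.4 Ma); the excerpt puts that inside the Cambrian, 538.8–485.4 Ma.
Next in line is C (37.5 Ma), and 502.4 − 37.5 = 464.9 Myr.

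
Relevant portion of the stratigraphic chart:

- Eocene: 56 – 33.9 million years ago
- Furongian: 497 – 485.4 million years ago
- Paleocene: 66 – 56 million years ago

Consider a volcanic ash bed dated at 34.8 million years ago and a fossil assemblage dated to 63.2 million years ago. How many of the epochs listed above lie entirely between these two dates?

Checking each listed span, none has both start < 63.2 Ma and end > 34.8 Ma — every epoch straddles one of the two dates or lies outside them — so the count is 0.

0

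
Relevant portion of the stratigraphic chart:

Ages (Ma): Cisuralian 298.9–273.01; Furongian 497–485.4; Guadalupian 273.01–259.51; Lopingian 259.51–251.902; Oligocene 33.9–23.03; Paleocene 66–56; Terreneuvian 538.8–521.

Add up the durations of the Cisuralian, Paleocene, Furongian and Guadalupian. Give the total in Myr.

60.99 million years

Duration is start − end for each: (298.9 − 273.01) + (66 − 56) + (497 − 485.4) + (273.01 − 259.51).
That is 25.89 + 10 + 11.6 + 13.5, which totals 60.99 million years.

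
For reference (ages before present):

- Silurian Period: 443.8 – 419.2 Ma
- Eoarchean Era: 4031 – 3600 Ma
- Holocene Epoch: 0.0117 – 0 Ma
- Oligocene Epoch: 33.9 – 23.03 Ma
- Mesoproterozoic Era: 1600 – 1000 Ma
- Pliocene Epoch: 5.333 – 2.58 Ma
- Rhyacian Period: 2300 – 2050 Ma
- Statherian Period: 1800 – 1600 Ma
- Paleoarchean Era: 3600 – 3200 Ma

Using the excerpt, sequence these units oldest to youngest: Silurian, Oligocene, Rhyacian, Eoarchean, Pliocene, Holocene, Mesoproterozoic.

Read off each span (Ma): Silurian 443.8–419.2; Oligocene 33.9–23.03; Rhyacian 2300–2050; Eoarchean 4031–3600; Pliocene 5.333–2.58; Holocene 0.0117–0; Mesoproterozoic 1600–1000.
Larger Ma is older, so oldest→youngest is Eoarchean, Rhyacian, Mesoproterozoic, Silurian, Oligocene, Pliocene, Holocene.

Eoarchean → Rhyacian → Mesoproterozoic → Silurian → Oligocene → Pliocene → Holocene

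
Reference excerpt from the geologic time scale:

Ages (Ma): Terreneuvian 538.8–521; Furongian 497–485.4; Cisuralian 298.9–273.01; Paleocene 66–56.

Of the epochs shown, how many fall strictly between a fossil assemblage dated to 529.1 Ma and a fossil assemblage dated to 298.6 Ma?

1

The older date is 529.1 Ma and the younger is 298.6 Ma.
Epochs with start < 529.1 and end > 298.6 Ma: Furongian (497–485.4).
That is 1 complete epoch.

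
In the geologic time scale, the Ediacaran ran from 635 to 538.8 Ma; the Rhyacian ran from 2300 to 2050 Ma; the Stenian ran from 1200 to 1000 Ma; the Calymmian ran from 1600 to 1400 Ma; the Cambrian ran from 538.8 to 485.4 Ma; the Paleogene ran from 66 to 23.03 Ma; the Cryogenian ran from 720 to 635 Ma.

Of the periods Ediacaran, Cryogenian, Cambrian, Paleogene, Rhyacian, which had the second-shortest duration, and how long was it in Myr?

Start − end for each: Ediacaran 635 − 538.8 = 96.2; Cryogenian 720 − 635 = 85; Cambrian 538.8 − 485.4 = 53.4; Paleogene 66 − 23.03 = 42.97; Rhyacian 2300 − 2050 = 250.
Ranking these from shortest: Paleogene < Cambrian < Cryogenian < Ediacaran < Rhyacian.
Position 2 in that ranking is Cambrian, which lasted 53.4 Myr.

Cambrian, 53.4 million years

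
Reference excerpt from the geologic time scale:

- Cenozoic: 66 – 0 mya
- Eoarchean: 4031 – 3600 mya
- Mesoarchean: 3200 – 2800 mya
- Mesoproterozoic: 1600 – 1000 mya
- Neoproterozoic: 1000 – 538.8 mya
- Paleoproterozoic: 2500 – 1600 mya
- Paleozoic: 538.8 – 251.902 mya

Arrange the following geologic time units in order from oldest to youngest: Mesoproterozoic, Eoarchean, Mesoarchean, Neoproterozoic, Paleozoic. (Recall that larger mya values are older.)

Read off each span (Ma): Mesoproterozoic 1600–1000; Eoarchean 4031–3600; Mesoarchean 3200–2800; Neoproterozoic 1000–538.8; Paleozoic 538.8–251.902.
Larger Ma is older, so oldest→youngest is Eoarchean, Mesoarchean, Mesoproterozoic, Neoproterozoic, Paleozoic.

Eoarchean, Mesoarchean, Mesoproterozoic, Neoproterozoic, Paleozoic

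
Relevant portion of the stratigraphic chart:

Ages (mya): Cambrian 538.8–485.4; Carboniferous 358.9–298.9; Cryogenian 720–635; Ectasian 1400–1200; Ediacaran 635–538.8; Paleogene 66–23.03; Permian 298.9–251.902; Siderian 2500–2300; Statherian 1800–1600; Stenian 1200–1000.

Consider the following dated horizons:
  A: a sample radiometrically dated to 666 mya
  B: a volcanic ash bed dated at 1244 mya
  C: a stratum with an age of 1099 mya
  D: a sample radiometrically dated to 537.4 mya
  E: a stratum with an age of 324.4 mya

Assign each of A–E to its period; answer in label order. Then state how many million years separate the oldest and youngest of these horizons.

A — Cryogenian; B — Ectasian; C — Stenian; D — Cambrian; E — Carboniferous; span 919.6 million years

A: 666 Ma lies in 720–635 Ma, so Cryogenian.
B: 1244 Ma lies in 1400–1200 Ma, so Ectasian.
C: 1099 Ma lies in 1200–1000 Ma, so Stenian.
D: 537.4 Ma lies in 538.8–485.4 Ma, so Cambrian.
E: 324.4 Ma lies in 358.9–298.9 Ma, so Carboniferous.
Oldest = 1244 Ma, youngest = 324.4 Ma → span 919.6 Myr.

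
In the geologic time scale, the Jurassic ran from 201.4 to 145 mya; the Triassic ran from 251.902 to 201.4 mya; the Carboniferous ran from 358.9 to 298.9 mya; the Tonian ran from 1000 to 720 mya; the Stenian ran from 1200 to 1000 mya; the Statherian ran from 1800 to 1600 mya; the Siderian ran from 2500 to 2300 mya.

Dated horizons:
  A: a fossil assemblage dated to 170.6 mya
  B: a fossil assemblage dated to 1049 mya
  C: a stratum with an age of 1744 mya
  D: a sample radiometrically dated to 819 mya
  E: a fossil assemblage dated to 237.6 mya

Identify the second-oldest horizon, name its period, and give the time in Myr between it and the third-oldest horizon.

Larger Ma means older, so oldest first: C 1744 > B 1049 > D 819 > E 237.6 > A 170.6.
Counting 2 along gives B (1049 Ma); the excerpt puts that inside the Stenian, 1200–1000 Ma.
Next in line is D (819 Ma), and 1049 − 819 = 230 Myr.

B, in the Stenian; 230 million years to D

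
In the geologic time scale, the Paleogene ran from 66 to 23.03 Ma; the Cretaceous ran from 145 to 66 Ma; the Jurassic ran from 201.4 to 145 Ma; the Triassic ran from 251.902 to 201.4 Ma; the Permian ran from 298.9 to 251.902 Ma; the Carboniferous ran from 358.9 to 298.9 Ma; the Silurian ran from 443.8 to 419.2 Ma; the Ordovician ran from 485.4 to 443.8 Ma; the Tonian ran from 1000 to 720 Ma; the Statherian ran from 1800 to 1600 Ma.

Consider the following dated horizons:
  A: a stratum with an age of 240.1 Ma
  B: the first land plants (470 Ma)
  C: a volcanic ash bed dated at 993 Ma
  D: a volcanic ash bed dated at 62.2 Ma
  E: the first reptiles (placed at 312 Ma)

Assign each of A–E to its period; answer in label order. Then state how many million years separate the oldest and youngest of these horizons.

A — Triassic; B — Ordovician; C — Tonian; D — Paleogene; E — Carboniferous; span 930.8 million years

Match each age against the start–end ranges in the excerpt: A = 240.1 Ma → Triassic (251.902–201.4); B = 470 Ma → Ordovician (485.4–443.8); C = 993 Ma → Tonian (1000–720); D = 62.2 Ma → Paleogene (66–23.03); E = 312 Ma → Carboniferous (358.9–298.9).
The largest age is 993 Ma and the smallest is 62.2 Ma; their difference is 930.8 Myr.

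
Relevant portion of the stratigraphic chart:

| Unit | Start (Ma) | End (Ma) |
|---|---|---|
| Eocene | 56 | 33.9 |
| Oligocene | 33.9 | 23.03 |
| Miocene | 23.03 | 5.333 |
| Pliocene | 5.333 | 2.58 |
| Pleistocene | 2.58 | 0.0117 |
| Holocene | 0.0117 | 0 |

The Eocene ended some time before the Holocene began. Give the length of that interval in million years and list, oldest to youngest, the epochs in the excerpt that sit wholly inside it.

33.8883 million years; Oligocene, Miocene, Pliocene, Pleistocene

The Eocene closes at 33.9 Ma and the Holocene opens at 0.0117 Ma, so the interval is 33.9 − 0.0117 = 33.8883 Myr.
An epoch fits inside if it starts at or after 33.9 Ma and ends at or before 0.0117 Ma; oldest first that gives Oligocene, Miocene, Pliocene, Pleistocene.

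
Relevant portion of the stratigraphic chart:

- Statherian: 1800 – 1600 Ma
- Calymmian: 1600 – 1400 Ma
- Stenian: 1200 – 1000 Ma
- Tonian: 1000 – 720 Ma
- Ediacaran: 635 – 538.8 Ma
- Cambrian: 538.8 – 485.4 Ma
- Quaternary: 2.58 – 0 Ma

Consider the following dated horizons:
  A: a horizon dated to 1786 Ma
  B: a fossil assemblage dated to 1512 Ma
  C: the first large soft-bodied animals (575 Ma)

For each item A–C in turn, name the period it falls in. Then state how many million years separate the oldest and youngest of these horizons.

A — Statherian; B — Calymmian; C — Ediacaran; span 1211 million years

Match each age against the start–end ranges in the excerpt: A = 1786 Ma → Statherian (1800–1600); B = 1512 Ma → Calymmian (1600–1400); C = 575 Ma → Ediacaran (635–538.8).
The largest age is 1786 Ma and the smallest is 575 Ma; their difference is 1211 Myr.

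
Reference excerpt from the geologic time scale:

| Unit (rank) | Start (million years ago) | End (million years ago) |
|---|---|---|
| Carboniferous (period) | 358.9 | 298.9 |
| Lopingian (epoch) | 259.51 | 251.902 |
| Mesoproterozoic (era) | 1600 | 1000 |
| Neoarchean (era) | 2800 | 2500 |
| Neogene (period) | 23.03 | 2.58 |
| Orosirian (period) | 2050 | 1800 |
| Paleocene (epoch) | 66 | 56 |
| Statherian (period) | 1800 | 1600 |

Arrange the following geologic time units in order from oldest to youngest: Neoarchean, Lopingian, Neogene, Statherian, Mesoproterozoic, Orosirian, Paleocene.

Neoarchean, Orosirian, Statherian, Mesoproterozoic, Lopingian, Paleocene, Neogene

Read off each span (Ma): Neoarchean 2800–2500; Lopingian 259.51–251.902; Neogene 23.03–2.58; Statherian 1800–1600; Mesoproterozoic 1600–1000; Orosirian 2050–1800; Paleocene 66–56.
Larger Ma is older, so oldest→youngest is Neoarchean, Orosirian, Statherian, Mesoproterozoic, Lopingian, Paleocene, Neogene.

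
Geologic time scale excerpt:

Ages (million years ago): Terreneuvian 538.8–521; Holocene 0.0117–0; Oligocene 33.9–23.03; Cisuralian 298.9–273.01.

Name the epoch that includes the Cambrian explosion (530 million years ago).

530 Ma lies between 538.8 and 521 Ma, so it falls in the Terreneuvian.

Terreneuvian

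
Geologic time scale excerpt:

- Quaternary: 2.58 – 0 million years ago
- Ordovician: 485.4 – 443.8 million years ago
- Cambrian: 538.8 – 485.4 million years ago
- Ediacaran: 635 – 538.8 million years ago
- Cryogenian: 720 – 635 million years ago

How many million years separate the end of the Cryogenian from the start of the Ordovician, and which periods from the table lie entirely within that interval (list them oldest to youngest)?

149.6 million years; Ediacaran, Cambrian

End of Cryogenian = 635 Ma; start of Ordovician = 485.4 Ma.
Gap = 635 − 485.4 = 149.6 Myr.
Periods wholly inside 635–485.4 Ma: Ediacaran (635–538.8), Cambrian (538.8–485.4).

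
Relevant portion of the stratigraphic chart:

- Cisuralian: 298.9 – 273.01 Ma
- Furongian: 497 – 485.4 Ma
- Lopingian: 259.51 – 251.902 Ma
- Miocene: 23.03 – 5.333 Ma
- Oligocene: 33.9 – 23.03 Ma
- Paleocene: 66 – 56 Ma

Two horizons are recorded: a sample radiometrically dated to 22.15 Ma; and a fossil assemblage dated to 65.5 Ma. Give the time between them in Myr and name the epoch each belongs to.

Elapsed time: 65.5 − 22.15 = 43.35 Myr.
22.15 Ma lies within 23.03–5.333 Ma: Miocene.
65.5 Ma lies within 66–56 Ma: Paleocene.

43.35 million years apart; the first in the Miocene, the second in the Paleocene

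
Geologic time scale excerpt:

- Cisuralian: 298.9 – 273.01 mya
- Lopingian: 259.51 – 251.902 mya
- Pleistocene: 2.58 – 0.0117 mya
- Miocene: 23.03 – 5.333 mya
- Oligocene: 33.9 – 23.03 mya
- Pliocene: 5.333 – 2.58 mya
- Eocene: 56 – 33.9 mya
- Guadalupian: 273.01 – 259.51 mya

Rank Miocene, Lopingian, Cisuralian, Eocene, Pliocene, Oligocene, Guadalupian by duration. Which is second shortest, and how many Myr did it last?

Durations: Miocene 17.697; Lopingian 7.608; Cisuralian 25.89; Eocene 22.1; Pliocene 2.753; Oligocene 10.87; Guadalupian 13.5 Myr.
Sorted shortest-first: Pliocene (2.753), Lopingian (7.608), Oligocene (10.87), Guadalupian (13.5), Miocene (17.697), Eocene (22.1), Cisuralian (25.89).
The second shortest is Lopingian at 7.608 Myr.

Lopingian, 7.608 million years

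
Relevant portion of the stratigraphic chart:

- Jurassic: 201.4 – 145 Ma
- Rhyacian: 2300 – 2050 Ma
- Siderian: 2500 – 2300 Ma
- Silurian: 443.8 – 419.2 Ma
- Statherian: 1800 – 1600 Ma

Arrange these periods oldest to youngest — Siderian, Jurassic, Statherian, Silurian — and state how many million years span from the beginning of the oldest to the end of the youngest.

Siderian → Statherian → Silurian → Jurassic; total span 2355 Myr

Start ages (Ma): Siderian 2500, Statherian 1800, Silurian 443.8, Jurassic 201.4.
Ordered oldest to youngest: Siderian, Statherian, Silurian, Jurassic.
Span = 2500 − 145 = 2355 Myr.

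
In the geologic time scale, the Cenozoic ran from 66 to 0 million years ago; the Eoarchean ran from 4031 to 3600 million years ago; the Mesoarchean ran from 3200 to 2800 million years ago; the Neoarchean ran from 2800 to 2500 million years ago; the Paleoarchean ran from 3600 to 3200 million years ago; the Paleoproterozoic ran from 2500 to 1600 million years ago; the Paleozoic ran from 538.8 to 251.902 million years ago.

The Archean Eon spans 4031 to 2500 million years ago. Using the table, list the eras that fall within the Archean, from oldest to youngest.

Eras with both bounds inside 4031–2500 Ma: Eoarchean (4031–3600), Paleoarchean (3600–3200), Mesoarchean (3200–2800), Neoarchean (2800–2500).

Eoarchean, Paleoarchean, Mesoarchean, Neoarchean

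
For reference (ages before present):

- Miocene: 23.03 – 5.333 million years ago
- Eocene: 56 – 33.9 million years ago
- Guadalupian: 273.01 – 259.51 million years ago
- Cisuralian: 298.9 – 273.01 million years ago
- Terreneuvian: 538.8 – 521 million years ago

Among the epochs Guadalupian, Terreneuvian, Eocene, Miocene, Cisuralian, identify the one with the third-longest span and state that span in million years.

Durations: Guadalupian 13.5; Terreneuvian 17.8; Eocene 22.1; Miocene 17.697; Cisuralian 25.89 Myr.
Sorted longest-first: Cisuralian (25.89), Eocene (22.1), Terreneuvian (17.8), Miocene (17.697), Guadalupian (13.5).
The third longest is Terreneuvian at 17.8 Myr.

Terreneuvian, 17.8 million years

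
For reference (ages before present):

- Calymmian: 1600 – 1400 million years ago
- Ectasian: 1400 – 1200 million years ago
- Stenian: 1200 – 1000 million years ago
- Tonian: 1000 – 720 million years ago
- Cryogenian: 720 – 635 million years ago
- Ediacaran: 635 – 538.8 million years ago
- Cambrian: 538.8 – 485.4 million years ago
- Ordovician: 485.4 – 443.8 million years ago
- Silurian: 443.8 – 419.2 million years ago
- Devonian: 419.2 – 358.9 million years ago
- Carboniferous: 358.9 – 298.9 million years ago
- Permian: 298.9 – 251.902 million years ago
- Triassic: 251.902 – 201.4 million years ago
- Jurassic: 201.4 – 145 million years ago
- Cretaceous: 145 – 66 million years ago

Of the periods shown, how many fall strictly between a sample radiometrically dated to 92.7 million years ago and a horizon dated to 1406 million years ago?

13

The older date is 1406 Ma and the younger is 92.7 Ma.
Periods with start < 1406 and end > 92.7 Ma: Ectasian (1400–1200), Stenian (1200–1000), Tonian (1000–720), Cryogenian (720–635), Ediacaran (635–538.8), Cambrian (538.8–485.4), Ordovician (485.4–443.8), Silurian (443.8–419.2), Devonian (419.2–358.9), Carboniferous (358.9–298.9), Permian (298.9–251.902), Triassic (251.902–201.4), Jurassic (201.4–145).
That is 13 complete periods.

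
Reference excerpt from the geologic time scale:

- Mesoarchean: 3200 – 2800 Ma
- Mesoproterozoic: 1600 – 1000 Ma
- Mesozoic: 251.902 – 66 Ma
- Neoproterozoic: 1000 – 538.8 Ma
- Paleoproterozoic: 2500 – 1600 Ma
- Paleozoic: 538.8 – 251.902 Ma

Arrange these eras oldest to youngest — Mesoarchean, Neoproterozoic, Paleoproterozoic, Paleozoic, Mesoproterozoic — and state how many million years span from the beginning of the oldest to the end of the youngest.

From the excerpt: Mesoarchean 3200–2800; Neoproterozoic 1000–538.8; Paleoproterozoic 2500–1600; Paleozoic 538.8–251.902; Mesoproterozoic 1600–1000 (Ma).
Larger Ma is earlier, so the oldest is Mesoarchean and the youngest is Paleozoic; oldest to youngest: Mesoarchean, Paleoproterozoic, Mesoproterozoic, Neoproterozoic, Paleozoic.
Oldest start 3200 minus youngest end 251.902 gives 2948.098 Myr overall.

Mesoarchean, Paleoproterozoic, Mesoproterozoic, Neoproterozoic, Paleozoic; total span 2948.098 Myr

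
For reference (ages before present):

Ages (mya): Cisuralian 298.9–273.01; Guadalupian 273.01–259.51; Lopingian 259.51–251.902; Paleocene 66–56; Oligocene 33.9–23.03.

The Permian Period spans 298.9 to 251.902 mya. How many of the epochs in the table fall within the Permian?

Epochs inside 298.9–251.902 Ma: Cisuralian, Guadalupian, Lopingian — 3 in total.

3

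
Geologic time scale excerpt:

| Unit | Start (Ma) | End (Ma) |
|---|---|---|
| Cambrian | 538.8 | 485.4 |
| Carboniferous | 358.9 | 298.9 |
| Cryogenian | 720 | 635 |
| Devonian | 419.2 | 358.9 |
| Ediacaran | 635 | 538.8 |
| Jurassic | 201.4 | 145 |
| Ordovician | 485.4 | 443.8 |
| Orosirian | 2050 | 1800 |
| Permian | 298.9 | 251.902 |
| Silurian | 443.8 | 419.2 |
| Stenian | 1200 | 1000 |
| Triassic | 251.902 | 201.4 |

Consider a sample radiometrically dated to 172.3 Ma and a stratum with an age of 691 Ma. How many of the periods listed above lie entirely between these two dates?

The older date is 691 Ma and the younger is 172.3 Ma.
Periods with start < 691 and end > 172.3 Ma: Ediacaran (635–538.8), Cambrian (538.8–485.4), Ordovician (485.4–443.8), Silurian (443.8–419.2), Devonian (419.2–358.9), Carboniferous (358.9–298.9), Permian (298.9–251.902), Triassic (251.902–201.4).
That is 8 complete periods.

8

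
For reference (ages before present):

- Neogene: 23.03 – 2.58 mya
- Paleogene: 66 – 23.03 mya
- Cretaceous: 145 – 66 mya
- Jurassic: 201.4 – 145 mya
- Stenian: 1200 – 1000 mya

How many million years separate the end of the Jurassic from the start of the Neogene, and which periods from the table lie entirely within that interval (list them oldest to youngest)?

End of Jurassic = 145 Ma; start of Neogene = 23.03 Ma.
Gap = 145 − 23.03 = 121.97 Myr.
Periods wholly inside 145–23.03 Ma: Cretaceous (145–66), Paleogene (66–23.03).

121.97 million years; Cretaceous, Paleogene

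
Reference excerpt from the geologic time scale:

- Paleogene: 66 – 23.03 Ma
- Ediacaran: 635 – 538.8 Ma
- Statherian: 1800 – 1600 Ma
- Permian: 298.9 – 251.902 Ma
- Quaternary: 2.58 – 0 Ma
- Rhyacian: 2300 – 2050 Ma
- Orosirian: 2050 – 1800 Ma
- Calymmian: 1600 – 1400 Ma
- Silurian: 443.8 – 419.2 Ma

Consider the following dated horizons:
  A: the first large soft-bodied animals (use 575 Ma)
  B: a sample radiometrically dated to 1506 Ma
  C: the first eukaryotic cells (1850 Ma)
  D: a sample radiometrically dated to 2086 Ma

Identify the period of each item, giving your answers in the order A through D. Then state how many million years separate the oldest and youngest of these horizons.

A — Ediacaran; B — Calymmian; C — Orosirian; D — Rhyacian; span 1511 million years

Match each age against the start–end ranges in the excerpt: A = 575 Ma → Ediacaran (635–538.8); B = 1506 Ma → Calymmian (1600–1400); C = 1850 Ma → Orosirian (2050–1800); D = 2086 Ma → Rhyacian (2300–2050).
The largest age is 2086 Ma and the smallest is 575 Ma; their difference is 1511 Myr.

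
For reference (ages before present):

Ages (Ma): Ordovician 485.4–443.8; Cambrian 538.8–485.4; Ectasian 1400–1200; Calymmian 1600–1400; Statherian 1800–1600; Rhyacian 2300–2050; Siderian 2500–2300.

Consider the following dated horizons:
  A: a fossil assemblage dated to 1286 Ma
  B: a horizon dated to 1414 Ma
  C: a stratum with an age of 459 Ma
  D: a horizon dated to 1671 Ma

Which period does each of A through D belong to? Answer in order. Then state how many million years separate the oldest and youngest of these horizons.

A — Ectasian; B — Calymmian; C — Ordovician; D — Statherian; span 1212 million years

Match each age against the start–end ranges in the excerpt: A = 1286 Ma → Ectasian (1400–1200); B = 1414 Ma → Calymmian (1600–1400); C = 459 Ma → Ordovician (485.4–443.8); D = 1671 Ma → Statherian (1800–1600).
The largest age is 1671 Ma and the smallest is 459 Ma; their difference is 1212 Myr.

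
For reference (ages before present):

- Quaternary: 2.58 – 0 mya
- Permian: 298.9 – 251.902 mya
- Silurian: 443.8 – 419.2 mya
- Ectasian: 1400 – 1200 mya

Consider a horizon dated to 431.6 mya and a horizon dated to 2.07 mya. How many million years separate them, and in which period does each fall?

Elapsed time: 431.6 − 2.07 = 429.53 Myr.
431.6 Ma lies within 443.8–419.2 Ma: Silurian.
2.07 Ma lies within 2.58–0 Ma: Quaternary.

429.53 million years apart; the first in the Silurian, the second in the Quaternary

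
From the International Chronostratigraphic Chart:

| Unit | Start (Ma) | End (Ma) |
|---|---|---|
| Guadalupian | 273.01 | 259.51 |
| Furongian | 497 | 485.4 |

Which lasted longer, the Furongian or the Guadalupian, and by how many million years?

Furongian: 497 − 485.4 = 11.6 Myr.
Guadalupian: 273.01 − 259.51 = 13.5 Myr.
Difference: 13.5 − 11.6 = 1.9 Myr, so the Guadalupian was longer.

Guadalupian, by 1.9 million years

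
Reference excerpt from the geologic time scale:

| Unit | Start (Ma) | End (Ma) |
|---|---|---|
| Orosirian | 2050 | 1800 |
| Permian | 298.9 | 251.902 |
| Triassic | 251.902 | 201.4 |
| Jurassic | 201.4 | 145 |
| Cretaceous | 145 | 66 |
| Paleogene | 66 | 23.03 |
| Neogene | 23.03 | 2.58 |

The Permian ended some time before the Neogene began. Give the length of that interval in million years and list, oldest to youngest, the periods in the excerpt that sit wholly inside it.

228.872 million years; Triassic, Jurassic, Cretaceous, Paleogene

The Permian closes at 251.902 Ma and the Neogene opens at 23.03 Ma, so the interval is 251.902 − 23.03 = 228.872 Myr.
A period fits inside if it starts at or after 251.902 Ma and ends at or before 23.03 Ma; oldest first that gives Triassic, Jurassic, Cretaceous, Paleogene.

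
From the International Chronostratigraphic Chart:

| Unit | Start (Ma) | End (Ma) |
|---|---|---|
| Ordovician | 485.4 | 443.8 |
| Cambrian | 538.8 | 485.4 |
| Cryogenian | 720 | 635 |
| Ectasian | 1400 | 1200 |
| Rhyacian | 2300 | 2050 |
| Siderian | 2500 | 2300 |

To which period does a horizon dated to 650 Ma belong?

Cryogenian

650 Ma lies between 720 and 635 Ma, so it falls in the Cryogenian.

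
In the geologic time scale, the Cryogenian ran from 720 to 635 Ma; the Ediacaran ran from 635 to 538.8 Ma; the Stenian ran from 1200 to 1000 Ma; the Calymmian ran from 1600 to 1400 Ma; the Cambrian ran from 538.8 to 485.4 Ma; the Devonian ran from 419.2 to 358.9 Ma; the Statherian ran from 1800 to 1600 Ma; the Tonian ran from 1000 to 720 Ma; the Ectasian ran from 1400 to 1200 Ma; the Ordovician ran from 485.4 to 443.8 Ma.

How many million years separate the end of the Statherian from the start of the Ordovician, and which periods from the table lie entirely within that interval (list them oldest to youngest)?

1114.6 million years; Calymmian, Ectasian, Stenian, Tonian, Cryogenian, Ediacaran, Cambrian

End of Statherian = 1600 Ma; start of Ordovician = 485.4 Ma.
Gap = 1600 − 485.4 = 1114.6 Myr.
Periods wholly inside 1600–485.4 Ma: Calymmian (1600–1400), Ectasian (1400–1200), Stenian (1200–1000), Tonian (1000–720), Cryogenian (720–635), Ediacaran (635–538.8), Cambrian (538.8–485.4).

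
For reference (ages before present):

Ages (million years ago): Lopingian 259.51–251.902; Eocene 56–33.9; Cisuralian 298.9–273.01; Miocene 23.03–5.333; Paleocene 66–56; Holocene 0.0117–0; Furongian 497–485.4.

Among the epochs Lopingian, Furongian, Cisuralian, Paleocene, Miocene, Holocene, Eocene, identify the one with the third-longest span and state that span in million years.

Miocene, 17.697 million years

Start − end for each: Lopingian 259.51 − 251.902 = 7.608; Furongian 497 − 485.4 = 11.6; Cisuralian 298.9 − 273.01 = 25.89; Paleocene 66 − 56 = 10; Miocene 23.03 − 5.333 = 17.697; Holocene 0.0117 − 0 = 0.0117; Eocene 56 − 33.9 = 22.1.
Ranking these from longest: Cisuralian > Eocene > Miocene > Furongian > Paleocene > Lopingian > Holocene.
Position 3 in that ranking is Miocene, which lasted 17.697 Myr.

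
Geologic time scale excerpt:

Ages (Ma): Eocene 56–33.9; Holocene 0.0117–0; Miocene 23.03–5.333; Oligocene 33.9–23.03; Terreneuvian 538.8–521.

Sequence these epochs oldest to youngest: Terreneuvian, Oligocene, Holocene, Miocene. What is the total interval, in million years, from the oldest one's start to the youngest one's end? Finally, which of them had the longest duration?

From the excerpt: Terreneuvian 538.8–521; Oligocene 33.9–23.03; Holocene 0.0117–0; Miocene 23.03–5.333 (Ma).
Larger Ma is earlier, so the oldest is Terreneuvian and the youngest is Holocene; oldest to youngest: Terreneuvian, Oligocene, Miocene, Holocene.
Oldest start 538.8 minus youngest end 0 gives 538.8 Myr overall.
Individual lengths (start − end): Oligocene 10.87; Miocene 17.697; Terreneuvian 17.8; Holocene 0.0117. The largest is Terreneuvian at 17.8 Myr.

Terreneuvian → Oligocene → Miocene → Holocene; total span 538.8 Myr; longest is Terreneuvian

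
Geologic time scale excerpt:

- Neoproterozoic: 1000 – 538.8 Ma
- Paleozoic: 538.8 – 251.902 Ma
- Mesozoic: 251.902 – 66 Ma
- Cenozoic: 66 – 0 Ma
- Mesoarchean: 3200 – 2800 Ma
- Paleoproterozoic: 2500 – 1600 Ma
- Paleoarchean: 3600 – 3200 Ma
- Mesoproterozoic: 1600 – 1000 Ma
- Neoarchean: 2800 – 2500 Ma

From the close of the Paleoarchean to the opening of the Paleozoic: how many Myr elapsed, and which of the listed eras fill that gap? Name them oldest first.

2661.2 million years; Mesoarchean, Neoarchean, Paleoproterozoic, Mesoproterozoic, Neoproterozoic

The Paleoarchean closes at 3200 Ma and the Paleozoic opens at 538.8 Ma, so the interval is 3200 − 538.8 = 2661.2 Myr.
An era fits inside if it starts at or after 3200 Ma and ends at or before 538.8 Ma; oldest first that gives Mesoarchean, Neoarchean, Paleoproterozoic, Mesoproterozoic, Neoproterozoic.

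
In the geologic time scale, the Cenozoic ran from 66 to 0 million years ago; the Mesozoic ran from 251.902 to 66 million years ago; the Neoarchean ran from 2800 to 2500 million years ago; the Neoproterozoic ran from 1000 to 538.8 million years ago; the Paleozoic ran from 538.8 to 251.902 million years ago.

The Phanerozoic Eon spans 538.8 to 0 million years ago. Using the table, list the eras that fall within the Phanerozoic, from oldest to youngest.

Paleozoic, Mesozoic, Cenozoic

Eras with both bounds inside 538.8–0 Ma: Paleozoic (538.8–251.902), Mesozoic (251.902–66), Cenozoic (66–0).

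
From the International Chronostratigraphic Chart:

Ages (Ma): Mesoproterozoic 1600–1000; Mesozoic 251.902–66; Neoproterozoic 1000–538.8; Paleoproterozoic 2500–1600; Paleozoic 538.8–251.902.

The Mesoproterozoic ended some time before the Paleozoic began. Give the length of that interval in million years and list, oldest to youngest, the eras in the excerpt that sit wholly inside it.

461.2 million years; Neoproterozoic

End of Mesoproterozoic = 1000 Ma; start of Paleozoic = 538.8 Ma.
Gap = 1000 − 538.8 = 461.2 Myr.
Eras wholly inside 1000–538.8 Ma: Neoproterozoic (1000–538.8).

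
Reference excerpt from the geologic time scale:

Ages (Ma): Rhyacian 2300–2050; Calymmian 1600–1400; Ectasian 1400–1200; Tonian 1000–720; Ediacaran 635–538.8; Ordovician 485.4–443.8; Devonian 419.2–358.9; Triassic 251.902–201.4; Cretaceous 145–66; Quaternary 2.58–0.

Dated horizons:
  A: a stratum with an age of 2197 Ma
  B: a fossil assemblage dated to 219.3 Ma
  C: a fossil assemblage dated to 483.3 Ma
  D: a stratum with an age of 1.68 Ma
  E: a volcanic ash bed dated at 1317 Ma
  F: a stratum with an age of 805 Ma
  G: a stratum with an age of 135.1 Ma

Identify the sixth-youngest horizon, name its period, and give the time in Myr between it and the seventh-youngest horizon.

E, in the Ectasian; 880 million years to A

Smaller Ma means younger, so youngest first: D 1.68 < G 135.1 < B 219.3 < C 483.3 < F 805 < E 1317 < A 2197.
Counting 6 along gives E (1317 Ma); the excerpt puts that inside the Ectasian, 1400–1200 Ma.
Next in line is A (2197 Ma), and 2197 − 1317 = 880 Myr.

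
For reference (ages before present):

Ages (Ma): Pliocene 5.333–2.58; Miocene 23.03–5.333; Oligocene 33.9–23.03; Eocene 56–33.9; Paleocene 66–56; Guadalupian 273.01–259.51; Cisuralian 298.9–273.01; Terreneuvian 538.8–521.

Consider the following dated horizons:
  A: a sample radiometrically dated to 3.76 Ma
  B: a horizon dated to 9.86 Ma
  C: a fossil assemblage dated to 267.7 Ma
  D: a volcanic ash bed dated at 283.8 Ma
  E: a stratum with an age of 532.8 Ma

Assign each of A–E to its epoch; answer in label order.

A: 3.76 Ma lies in 5.333–2.58 Ma, so Pliocene.
B: 9.86 Ma lies in 23.03–5.333 Ma, so Miocene.
C: 267.7 Ma lies in 273.01–259.51 Ma, so Guadalupian.
D: 283.8 Ma lies in 298.9–273.01 Ma, so Cisuralian.
E: 532.8 Ma lies in 538.8–521 Ma, so Terreneuvian.

A — Pliocene; B — Miocene; C — Guadalupian; D — Cisuralian; E — Terreneuvian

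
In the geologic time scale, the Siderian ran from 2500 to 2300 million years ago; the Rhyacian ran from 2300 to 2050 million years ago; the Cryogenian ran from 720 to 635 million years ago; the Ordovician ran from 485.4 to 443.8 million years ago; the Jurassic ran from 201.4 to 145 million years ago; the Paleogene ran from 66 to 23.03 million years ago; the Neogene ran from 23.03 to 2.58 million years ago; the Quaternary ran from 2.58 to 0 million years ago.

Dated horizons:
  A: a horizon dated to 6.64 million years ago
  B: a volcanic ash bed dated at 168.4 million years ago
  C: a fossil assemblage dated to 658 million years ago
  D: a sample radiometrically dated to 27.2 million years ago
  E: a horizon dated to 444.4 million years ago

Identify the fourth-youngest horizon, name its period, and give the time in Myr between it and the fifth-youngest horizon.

E, in the Ordovician; 213.6 million years to C

Smaller Ma means younger, so youngest first: A 6.64 < D 27.2 < B 168.4 < E 444.4 < C 658.
Counting 4 along gives E (444.4 Ma); the excerpt puts that inside the Ordovician, 485.4–443.8 Ma.
Next in line is C (658 Ma), and 658 − 444.4 = 213.6 Myr.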